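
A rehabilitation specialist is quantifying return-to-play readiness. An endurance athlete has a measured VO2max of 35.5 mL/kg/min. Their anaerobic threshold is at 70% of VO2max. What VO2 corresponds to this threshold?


Anaerobic threshold VO2 = VO2max * 70%
= 35.5 * 0.7
= 24.85 mL/kg/min

24.85 mL/kg/min


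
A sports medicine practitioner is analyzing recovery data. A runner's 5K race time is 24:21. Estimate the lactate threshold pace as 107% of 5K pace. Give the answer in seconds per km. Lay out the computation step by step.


Total race time = 24*60 + 21 = 1461 seconds
5K pace = 1461 / 5 = 292.2 sec/km
LT pace = 292.2 * 1.07 = 312.65 sec/km

312.65 s/km


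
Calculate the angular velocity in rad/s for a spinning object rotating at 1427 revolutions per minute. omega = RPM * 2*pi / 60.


omega = RPM * 2*pi / 60
= 1427 * 6.28318531 / 60
= 149.435 rad/s

149.435 rad/s


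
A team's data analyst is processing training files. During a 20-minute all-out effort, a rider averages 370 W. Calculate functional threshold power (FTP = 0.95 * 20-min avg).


FTP = 0.95 * 370
= 351.5 W

351.5 W


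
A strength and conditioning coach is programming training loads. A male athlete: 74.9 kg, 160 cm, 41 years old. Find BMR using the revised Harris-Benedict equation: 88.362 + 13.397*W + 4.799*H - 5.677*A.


Intercept = 88.362
Weight contribution = 13.397 * 74.9 = 1003.4353
Height contribution = 4.799 * 160 = 767.84
Age contribution = 5.677 * 41 = 232.757
BMR = 88.362 + 1003.4353 + 767.84 - 232.757
= 1626.88 kcal/day

1626.88 kcal/day


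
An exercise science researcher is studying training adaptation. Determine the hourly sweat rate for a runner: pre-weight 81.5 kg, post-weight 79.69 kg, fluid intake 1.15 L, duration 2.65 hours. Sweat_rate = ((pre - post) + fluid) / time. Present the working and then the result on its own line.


Mass lost = 81.5 - 79.69 = 1.81 kg
Add fluid consumed: 1.81 + 1.15 = 2.96 L total sweat
Sweat rate = 2.96 / 2.65 = 1.117 L/h

1.117 L/h


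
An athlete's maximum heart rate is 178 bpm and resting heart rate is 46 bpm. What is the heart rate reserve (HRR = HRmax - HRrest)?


HRR = HRmax - HRrest
= 178 - 46
= 132 bpm

132 bpm


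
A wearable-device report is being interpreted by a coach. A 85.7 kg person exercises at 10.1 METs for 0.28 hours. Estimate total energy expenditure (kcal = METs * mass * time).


Energy = METs * mass(kg) * time(h)
= 10.1 * 85.7 * 0.28
= 242.36 kcal

242.36 kcal


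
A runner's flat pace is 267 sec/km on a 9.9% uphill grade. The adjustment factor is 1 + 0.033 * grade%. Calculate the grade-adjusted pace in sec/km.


Factor = 1 + 0.033 * 9.9 = 1.3267
Adjusted pace = 267 * 1.3267
= 354.23 sec/km

354.23 s/km


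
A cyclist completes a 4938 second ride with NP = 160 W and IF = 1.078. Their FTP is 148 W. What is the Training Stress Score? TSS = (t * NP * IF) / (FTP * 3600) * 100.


t * NP * IF = 4938 * 160 * 1.078 = 851706.24
FTP * 3600 = 532800
TSS = (851706.24 / 532800) * 100 = 159.85

159.85 TSS


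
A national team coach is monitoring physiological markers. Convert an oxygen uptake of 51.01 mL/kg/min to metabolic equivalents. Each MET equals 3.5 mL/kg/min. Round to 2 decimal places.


One MET = 3.5 mL/kg/min
Number of METs = 51.01 / 3.5
= 14.57 METs

14.57 METs


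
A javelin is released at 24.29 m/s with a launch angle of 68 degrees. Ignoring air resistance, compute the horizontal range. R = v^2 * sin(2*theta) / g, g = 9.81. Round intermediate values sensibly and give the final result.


Launch speed squared = 590.0041
sin(2 * 68 deg) = 0.694658
Range = 590.0041 * 0.694658 / 9.81
= 41.779 m

41.779 m


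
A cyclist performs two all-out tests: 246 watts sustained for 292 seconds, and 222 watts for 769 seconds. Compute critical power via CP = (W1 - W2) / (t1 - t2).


W1 = P1 * t1 = 246 * 292 = 71832 J
W2 = P2 * t2 = 222 * 769 = 170718 J
CP = (71832 - 170718) / (292 - 769)
= 207.31 W

207.31 W


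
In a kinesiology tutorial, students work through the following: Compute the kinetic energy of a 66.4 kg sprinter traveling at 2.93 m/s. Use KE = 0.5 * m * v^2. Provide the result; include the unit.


Velocity squared = 8.5849
KE = 0.5 * 66.4 * 8.5849 = 285.02 J

285.02 J


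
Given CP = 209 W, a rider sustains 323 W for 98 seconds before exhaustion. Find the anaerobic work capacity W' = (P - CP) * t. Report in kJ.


Excess power = 323 - 209 = 114 W
Work above CP = 114 * 98 = 11172 J
W' = 11.172 kJ

11.172 kJ


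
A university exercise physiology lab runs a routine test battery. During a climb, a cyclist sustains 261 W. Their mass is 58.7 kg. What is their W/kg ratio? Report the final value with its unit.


Power-to-weight = 261 W / 58.7 kg
= 4.446 W/kg

4.446 W/kg


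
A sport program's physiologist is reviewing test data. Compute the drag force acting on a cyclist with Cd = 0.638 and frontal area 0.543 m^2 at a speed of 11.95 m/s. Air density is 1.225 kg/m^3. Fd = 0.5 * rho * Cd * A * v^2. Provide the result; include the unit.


Step 1: v^2 = 142.8025
Step 2: Fd = 0.5 * 1.225 * 0.638 * 0.543 * 142.8025
= 30.301 N

30.301 N


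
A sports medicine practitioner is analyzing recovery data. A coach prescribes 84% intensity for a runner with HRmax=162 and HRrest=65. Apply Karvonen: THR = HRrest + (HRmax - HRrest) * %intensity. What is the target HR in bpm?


Heart rate reserve = 162 - 65 = 97
Intensity fraction = 84 / 100 = 0.84
THR = 65 + 97 * 0.84 = 146.48 bpm

146.48 bpm


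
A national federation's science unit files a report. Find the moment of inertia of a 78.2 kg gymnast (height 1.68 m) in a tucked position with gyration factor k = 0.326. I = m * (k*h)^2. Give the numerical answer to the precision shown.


Radius of gyration = 0.326 * 1.68 = 0.54768 m
I = 78.2 * 0.54768^2
= 78.2 * 0.299953
= 23.456 kg*m^2

23.456 kg*m^2


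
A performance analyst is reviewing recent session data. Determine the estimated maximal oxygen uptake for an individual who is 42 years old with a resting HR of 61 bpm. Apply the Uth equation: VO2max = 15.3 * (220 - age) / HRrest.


HRmax = 220 - 42 = 178
VO2max = 15.3 * (178 / 61)
= 15.3 * 2.918
= 44.65 mL/kg/min

44.65 mL/kg/min


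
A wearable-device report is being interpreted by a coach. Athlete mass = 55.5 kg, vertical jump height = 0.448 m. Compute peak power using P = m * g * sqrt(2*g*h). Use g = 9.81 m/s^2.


sqrt(2 * 9.81 * 0.448) = sqrt(8.78976) = 2.964753 m/s
P = 55.5 * 9.81 * 2.964753
= 1614.17 W

1614.17 W


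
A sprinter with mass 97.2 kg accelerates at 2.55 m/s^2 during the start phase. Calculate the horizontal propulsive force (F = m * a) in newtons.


F = m * a
= 97.2 * 2.55
= 247.86 N

247.86 N


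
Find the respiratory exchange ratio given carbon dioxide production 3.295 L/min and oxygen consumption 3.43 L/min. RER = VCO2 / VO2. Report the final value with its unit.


VCO2 = 3.295 L/min
VO2 = 3.43 L/min
RER = 3.295 / 3.43 = 0.9606

0.9606


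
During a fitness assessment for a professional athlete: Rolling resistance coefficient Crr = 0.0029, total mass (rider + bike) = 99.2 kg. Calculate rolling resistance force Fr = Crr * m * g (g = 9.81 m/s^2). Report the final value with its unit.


Fr = Crr * m * g
= 0.0029 * 99.2 * 9.81
= 2.822 N

2.822 N


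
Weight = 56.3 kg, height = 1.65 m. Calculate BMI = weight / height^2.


height^2 = 1.65^2 = 2.7225
BMI = 56.3 / 2.7225 = 20.68 kg/m^2

20.68 kg/m^2


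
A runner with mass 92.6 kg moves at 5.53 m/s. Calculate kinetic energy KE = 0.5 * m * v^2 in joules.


v^2 = 5.53^2 = 30.5809
KE = 0.5 * 92.6 * 30.5809
= 1415.9 J

1415.9 J


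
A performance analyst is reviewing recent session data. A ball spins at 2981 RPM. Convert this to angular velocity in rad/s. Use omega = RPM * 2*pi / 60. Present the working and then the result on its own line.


omega = 2981 * 2 * pi / 60
= 2981 * 6.28318531 / 60
= 18730.175 / 60
= 312.17 rad/s

312.17 rad/s


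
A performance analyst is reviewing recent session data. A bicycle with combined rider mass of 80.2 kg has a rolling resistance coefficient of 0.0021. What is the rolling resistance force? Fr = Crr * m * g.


Fr = 0.0021 * 80.2 * 9.81
= 0.16842 * 9.81
= 1.652 N

1.652 N


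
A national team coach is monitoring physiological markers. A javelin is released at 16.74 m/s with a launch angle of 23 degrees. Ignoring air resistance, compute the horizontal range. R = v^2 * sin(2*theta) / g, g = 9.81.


Launch speed squared = 280.2276
sin(2 * 23 deg) = 0.71934
Range = 280.2276 * 0.71934 / 9.81
= 20.548 m

20.548 m


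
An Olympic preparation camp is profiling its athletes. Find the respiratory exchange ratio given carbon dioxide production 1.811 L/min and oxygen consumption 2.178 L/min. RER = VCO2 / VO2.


VCO2 = 1.811 L/min
VO2 = 2.178 L/min
RER = 1.811 / 2.178 = 0.8315

0.8315


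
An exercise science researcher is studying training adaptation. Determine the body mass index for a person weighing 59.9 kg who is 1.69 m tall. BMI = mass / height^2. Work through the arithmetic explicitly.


BMI = mass / height^2
= 59.9 / 1.69^2
= 59.9 / 2.8561
= 20.97 kg/m^2

20.97 kg/m^2


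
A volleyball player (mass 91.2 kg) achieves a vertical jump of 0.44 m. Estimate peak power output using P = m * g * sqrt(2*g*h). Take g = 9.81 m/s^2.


2 * g * h = 2 * 9.81 * 0.44 = 8.6328
sqrt(8.6328) = 2.938163 m/s
P = 91.2 * 9.81 * 2.938163 = 2628.69 W

2628.69 W


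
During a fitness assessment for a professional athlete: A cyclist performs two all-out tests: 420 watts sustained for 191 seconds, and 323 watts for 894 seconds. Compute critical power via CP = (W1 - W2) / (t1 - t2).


W1 = P1 * t1 = 420 * 191 = 80220 J
W2 = P2 * t2 = 323 * 894 = 288762 J
CP = (80220 - 288762) / (191 - 894)
= 296.65 W

296.65 W


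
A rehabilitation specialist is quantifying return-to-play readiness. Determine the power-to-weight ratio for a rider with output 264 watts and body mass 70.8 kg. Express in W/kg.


P/W = 264 / 70.8 = 3.729 W/kg

3.729 W/kg


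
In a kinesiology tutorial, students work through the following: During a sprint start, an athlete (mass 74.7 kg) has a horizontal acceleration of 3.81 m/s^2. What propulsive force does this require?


Propulsive force = mass * acceleration
= 74.7 kg * 3.81 m/s^2
= 284.61 N

284.61 N


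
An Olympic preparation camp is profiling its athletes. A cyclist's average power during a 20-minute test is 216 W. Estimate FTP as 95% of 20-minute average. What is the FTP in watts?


FTP = 20-min power * 0.95
= 216 * 0.95
= 205.2 W

205.2 W


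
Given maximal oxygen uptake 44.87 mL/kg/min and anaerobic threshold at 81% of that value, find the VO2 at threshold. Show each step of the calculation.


Percentage as decimal = 0.81
VO2 at AT = 44.87 * 0.81 = 36.34 mL/kg/min

36.34 mL/kg/min


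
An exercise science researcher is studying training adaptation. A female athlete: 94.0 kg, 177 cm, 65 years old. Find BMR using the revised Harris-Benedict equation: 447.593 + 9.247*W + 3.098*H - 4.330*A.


Intercept = 447.593
Weight contribution = 9.247 * 94.0 = 869.218
Height contribution = 3.098 * 177 = 548.346
Age contribution = 4.33 * 65 = 281.45
BMR = 447.593 + 869.218 + 548.346 - 281.45
= 1583.71 kcal/day

1583.71 kcal/day


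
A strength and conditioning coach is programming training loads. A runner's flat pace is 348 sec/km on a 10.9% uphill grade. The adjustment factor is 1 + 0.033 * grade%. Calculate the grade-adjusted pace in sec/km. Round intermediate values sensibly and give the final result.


Factor = 1 + 0.033 * 10.9 = 1.3597
Adjusted pace = 348 * 1.3597
= 473.18 sec/km

473.18 s/km


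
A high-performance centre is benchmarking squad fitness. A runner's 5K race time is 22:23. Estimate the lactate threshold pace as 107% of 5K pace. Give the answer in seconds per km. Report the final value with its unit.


Total race time = 22*60 + 23 = 1343 seconds
5K pace = 1343 / 5 = 268.6 sec/km
LT pace = 268.6 * 1.07 = 287.4 sec/km

287.4 s/km


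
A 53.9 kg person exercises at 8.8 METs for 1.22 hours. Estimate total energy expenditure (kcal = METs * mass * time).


Energy = METs * mass(kg) * time(h)
= 8.8 * 53.9 * 1.22
= 578.67 kcal

578.67 kcal


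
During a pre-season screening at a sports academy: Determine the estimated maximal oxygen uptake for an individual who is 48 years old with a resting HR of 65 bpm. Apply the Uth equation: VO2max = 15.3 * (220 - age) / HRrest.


HRmax = 220 - 48 = 172
VO2max = 15.3 * (172 / 65)
= 15.3 * 2.6462
= 40.49 mL/kg/min

40.49 mL/kg/min


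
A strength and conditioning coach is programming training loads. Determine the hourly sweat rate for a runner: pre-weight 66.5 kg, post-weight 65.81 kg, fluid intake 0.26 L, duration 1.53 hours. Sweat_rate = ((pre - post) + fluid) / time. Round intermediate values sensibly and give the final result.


Mass lost = 66.5 - 65.81 = 0.69 kg
Add fluid consumed: 0.69 + 0.26 = 0.95 L total sweat
Sweat rate = 0.95 / 1.53 = 0.621 L/h

0.621 L/h


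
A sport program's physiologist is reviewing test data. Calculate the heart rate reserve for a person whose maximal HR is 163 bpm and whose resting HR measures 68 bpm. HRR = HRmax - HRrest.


HRmax = 163 bpm
HRrest = 68 bpm
HRR = 163 - 68 = 95 bpm

95 bpm


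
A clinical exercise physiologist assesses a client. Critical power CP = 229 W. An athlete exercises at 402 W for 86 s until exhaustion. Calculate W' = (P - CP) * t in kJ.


P - CP = 402 - 229 = 173 W
W' = 173 * 86 = 14878 J
= 14878 / 1000 = 14.878 kJ

14.878 kJ


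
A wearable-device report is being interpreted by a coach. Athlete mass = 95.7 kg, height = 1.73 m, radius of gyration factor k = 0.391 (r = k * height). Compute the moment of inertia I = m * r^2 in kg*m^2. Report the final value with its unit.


r = k * height = 0.391 * 1.73 = 0.67643 m
r^2 = 0.67643^2 = 0.457558
I = 95.7 * 0.457558 = 43.788 kg*m^2

43.788 kg*m^2


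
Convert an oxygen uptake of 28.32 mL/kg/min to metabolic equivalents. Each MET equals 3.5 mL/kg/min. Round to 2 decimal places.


One MET = 3.5 mL/kg/min
Number of METs = 28.32 / 3.5
= 8.09 METs

8.09 METs


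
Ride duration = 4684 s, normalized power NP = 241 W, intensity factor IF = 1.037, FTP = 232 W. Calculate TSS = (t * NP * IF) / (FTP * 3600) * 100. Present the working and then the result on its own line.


Numerator = 4684 * 241 * 1.037 = 1170611.228
Denominator = 232 * 3600 = 835200
TSS = 1170611.228 / 835200 * 100
= 140.16

140.16 TSS


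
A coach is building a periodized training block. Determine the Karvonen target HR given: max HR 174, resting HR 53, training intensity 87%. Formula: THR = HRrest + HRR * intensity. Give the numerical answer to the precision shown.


HRR = HRmax - HRrest = 174 - 53 = 121
THR = 53 + 121 * 0.87
= 158.27 bpm

158.27 bpm


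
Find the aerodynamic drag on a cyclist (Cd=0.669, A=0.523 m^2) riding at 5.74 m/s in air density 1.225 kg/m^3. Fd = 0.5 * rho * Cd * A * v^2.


Fd = 0.5 * 1.225 * 0.669 * 0.523 * 5.74^2
= 0.5 * 1.225 * 0.669 * 0.523 * 32.9476
= 7.061 N

7.061 N


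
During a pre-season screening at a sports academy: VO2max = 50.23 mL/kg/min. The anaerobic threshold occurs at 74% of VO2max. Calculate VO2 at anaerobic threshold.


AT fraction = 74 / 100 = 0.74
AT VO2 = 50.23 * 0.74
= 37.17 mL/kg/min

37.17 mL/kg/min


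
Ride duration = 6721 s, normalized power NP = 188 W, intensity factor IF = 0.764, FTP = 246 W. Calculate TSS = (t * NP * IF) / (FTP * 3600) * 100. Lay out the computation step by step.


Numerator = 6721 * 188 * 0.764 = 965350.672
Denominator = 246 * 3600 = 885600
TSS = 965350.672 / 885600 * 100
= 109.01

109.01 TSS


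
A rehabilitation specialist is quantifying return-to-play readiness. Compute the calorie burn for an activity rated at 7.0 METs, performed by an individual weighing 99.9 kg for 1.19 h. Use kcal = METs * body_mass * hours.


Product of METs and mass = 7.0 * 99.9 = 699.3
Total kcal = 699.3 * 1.19 = 832.17 kcal

832.17 kcal


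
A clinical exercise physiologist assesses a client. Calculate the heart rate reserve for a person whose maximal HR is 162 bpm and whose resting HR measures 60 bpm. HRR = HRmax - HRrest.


HRmax = 162 bpm
HRrest = 60 bpm
HRR = 162 - 60 = 102 bpm

102 bpm


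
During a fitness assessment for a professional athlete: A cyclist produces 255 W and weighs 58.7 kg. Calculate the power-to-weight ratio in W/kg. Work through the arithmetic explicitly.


P/W = power / mass
= 255 / 58.7
= 4.344 W/kg

4.344 W/kg


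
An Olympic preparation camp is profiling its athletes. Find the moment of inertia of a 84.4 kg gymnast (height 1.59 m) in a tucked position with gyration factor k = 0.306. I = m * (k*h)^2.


Radius of gyration = 0.306 * 1.59 = 0.48654 m
I = 84.4 * 0.48654^2
= 84.4 * 0.236721
= 19.979 kg*m^2

19.979 kg*m^2


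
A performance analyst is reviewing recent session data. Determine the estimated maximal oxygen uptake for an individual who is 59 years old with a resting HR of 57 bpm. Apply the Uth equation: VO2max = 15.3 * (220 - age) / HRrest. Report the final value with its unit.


HRmax = 220 - 59 = 161
VO2max = 15.3 * (161 / 57)
= 15.3 * 2.8246
= 43.22 mL/kg/min

43.22 mL/kg/min


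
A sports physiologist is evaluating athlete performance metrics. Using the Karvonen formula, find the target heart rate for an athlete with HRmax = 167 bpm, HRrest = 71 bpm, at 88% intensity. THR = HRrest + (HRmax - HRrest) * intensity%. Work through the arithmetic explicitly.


HRR = 167 - 71 = 96
THR = 71 + 96 * 0.88
= 71 + 84.48
= 155.48 bpm

155.48 bpm


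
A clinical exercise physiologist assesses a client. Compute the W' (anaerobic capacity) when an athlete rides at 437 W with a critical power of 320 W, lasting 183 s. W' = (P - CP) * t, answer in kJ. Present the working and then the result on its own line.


Above-CP power = 117 W
Duration = 183 s
W' = 117 * 183 = 21411 J
Convert: 21411 / 1000 = 21.411 kJ

21.411 kJ


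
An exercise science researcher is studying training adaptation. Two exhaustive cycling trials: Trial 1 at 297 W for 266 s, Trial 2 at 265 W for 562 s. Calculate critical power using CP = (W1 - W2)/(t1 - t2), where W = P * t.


W1 = 297 * 266 = 79002 J
W2 = 265 * 562 = 148930 J
CP = (79002 - 148930) / (266 - 562)
= -69928 / -296
= 236.24 W

236.24 W


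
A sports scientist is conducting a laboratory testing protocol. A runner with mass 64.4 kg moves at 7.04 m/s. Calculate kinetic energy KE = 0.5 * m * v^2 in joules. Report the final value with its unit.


v^2 = 7.04^2 = 49.5616
KE = 0.5 * 64.4 * 49.5616
= 1595.88 J

1595.88 J


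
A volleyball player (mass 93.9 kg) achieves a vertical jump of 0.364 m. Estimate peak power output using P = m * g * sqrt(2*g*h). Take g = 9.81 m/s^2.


2 * g * h = 2 * 9.81 * 0.364 = 7.14168
sqrt(7.14168) = 2.672392 m/s
P = 93.9 * 9.81 * 2.672392 = 2461.7 W

2461.7 W


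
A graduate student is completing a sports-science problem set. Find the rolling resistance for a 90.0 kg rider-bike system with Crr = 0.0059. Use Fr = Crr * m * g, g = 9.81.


m * g = 90.0 * 9.81 = 882.9 N
Fr = 0.0059 * 882.9 = 5.209 N

5.209 N


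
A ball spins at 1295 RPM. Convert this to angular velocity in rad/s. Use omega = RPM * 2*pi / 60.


omega = 1295 * 2 * pi / 60
= 1295 * 6.28318531 / 60
= 8136.725 / 60
= 135.612 rad/s

135.612 rad/s


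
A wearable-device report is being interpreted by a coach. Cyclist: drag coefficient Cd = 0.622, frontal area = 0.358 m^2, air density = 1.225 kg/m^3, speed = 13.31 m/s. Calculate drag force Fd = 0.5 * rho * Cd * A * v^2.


v^2 = 13.31^2 = 177.1561
Fd = 0.5 * 1.225 * 0.622 * 0.358 * 177.1561
= 24.162 N

24.162 N


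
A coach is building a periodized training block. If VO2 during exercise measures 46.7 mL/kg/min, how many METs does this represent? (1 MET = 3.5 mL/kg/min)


METs = VO2 / 3.5 = 46.7 / 3.5 = 13.34

13.34 METs


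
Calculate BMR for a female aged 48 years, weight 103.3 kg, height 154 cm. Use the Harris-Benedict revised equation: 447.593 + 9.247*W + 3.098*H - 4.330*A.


Substituting values:
W term = 9.247 * 103.3 = 955.2151
H term = 3.098 * 154 = 477.092
A term = 4.330 * 48 = 207.84
BMR = 1672.06 kcal/day

1672.06 kcal/day


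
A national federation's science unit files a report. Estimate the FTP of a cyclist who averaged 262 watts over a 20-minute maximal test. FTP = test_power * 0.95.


FTP = 262 * 0.95 = 248.9 W

248.9 W


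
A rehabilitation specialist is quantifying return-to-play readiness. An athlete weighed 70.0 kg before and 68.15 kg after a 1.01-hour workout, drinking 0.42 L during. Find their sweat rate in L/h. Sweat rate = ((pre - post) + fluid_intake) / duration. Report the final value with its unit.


Body mass change = 1.85 kg
Total sweat loss = 1.85 + 0.42 = 2.27 L
Rate = 2.27 / 1.01 = 2.248 L/h

2.248 L/h


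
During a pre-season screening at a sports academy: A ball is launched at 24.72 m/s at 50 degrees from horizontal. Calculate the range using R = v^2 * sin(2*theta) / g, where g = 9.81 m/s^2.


sin(2 * 50) = sin(100) = 0.984808
v^2 = 24.72^2 = 611.0784
R = 611.0784 * 0.984808 / 9.81
= 61.345 m

61.345 m


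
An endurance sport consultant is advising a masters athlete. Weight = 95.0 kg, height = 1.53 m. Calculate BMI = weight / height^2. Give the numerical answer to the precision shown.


height^2 = 1.53^2 = 2.3409
BMI = 95.0 / 2.3409 = 40.58 kg/m^2

40.58 kg/m^2


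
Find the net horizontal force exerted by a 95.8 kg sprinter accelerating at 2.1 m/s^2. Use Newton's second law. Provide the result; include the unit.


Newton's second law: F = m * a
F = 95.8 * 2.1 = 201.18 N

201.18 N


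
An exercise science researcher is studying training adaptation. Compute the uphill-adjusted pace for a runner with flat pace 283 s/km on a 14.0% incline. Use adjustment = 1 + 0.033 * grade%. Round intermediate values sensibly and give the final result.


Adjustment factor = 1 + 0.033 * 14.0 = 1.462
Grade-adjusted pace = 283 * 1.462 = 413.75 s/km

413.75 s/km


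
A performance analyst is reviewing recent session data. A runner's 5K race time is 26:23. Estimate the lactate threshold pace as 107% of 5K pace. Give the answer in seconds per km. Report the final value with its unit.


Total race time = 26*60 + 23 = 1583 seconds
5K pace = 1583 / 5 = 316.6 sec/km
LT pace = 316.6 * 1.07 = 338.76 sec/km

338.76 s/km


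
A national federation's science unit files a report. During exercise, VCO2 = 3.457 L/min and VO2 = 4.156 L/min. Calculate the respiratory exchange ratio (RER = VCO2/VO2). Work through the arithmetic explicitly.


RER = VCO2 / VO2
= 3.457 / 4.156
= 0.8318

0.8318


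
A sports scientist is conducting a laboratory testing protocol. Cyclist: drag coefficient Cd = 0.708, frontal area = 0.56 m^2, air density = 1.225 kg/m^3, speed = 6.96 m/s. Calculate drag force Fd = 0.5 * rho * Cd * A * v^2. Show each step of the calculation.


v^2 = 6.96^2 = 48.4416
Fd = 0.5 * 1.225 * 0.708 * 0.56 * 48.4416
= 11.764 N

11.764 N


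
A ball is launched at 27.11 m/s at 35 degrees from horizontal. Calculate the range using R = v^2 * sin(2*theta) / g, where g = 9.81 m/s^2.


sin(2 * 35) = sin(70) = 0.939693
v^2 = 27.11^2 = 734.9521
R = 734.9521 * 0.939693 / 9.81
= 70.401 m

70.401 m


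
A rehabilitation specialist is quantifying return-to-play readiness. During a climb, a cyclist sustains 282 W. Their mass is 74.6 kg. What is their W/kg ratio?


Power-to-weight = 282 W / 74.6 kg
= 3.78 W/kg

3.78 W/kg


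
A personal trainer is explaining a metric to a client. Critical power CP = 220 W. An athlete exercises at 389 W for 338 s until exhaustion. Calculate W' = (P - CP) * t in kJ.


P - CP = 389 - 220 = 169 W
W' = 169 * 338 = 57122 J
= 57122 / 1000 = 57.122 kJ

57.122 kJ


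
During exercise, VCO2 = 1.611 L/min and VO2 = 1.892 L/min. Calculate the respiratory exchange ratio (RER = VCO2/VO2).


RER = VCO2 / VO2
= 1.611 / 1.892
= 0.8515

0.8515


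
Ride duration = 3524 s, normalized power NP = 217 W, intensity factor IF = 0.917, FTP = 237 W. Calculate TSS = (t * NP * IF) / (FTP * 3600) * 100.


Numerator = 3524 * 217 * 0.917 = 701237.236
Denominator = 237 * 3600 = 853200
TSS = 701237.236 / 853200 * 100
= 82.19

82.19 TSS


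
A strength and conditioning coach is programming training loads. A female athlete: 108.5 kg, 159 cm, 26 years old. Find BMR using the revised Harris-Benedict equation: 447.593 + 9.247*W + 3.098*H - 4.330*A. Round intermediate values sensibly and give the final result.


Intercept = 447.593
Weight contribution = 9.247 * 108.5 = 1003.2995
Height contribution = 3.098 * 159 = 492.582
Age contribution = 4.33 * 26 = 112.58
BMR = 447.593 + 1003.2995 + 492.582 - 112.58
= 1830.89 kcal/day

1830.89 kcal/day


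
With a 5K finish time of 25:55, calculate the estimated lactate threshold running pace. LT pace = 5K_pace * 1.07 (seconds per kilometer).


Race duration = 1555 s for 5 km
Average pace = 1555 / 5 = 311.0 s/km
LT pace = 311.0 * 1.07
= 332.77 s/km

332.77 s/km


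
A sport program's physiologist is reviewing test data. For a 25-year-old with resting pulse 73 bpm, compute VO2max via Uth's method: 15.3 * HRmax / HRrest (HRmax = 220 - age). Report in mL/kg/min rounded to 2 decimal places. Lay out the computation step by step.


Step 1: HRmax = 220 - 25 = 195 bpm
Step 2: Ratio = 195 / 73 = 2.6712
Step 3: VO2max = 15.3 * 2.6712 = 40.87 mL/kg/min

40.87 mL/kg/min


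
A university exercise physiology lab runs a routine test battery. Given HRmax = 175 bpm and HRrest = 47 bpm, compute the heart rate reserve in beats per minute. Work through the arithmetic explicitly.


Heart rate reserve = maximum HR minus resting HR
HRR = 175 - 47 = 128 bpm

128 bpm


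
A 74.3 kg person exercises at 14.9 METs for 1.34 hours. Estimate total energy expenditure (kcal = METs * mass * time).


Energy = METs * mass(kg) * time(h)
= 14.9 * 74.3 * 1.34
= 1483.47 kcal

1483.47 kcal


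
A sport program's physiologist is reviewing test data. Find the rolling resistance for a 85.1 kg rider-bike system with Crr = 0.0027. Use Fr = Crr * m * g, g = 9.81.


m * g = 85.1 * 9.81 = 834.831 N
Fr = 0.0027 * 834.831 = 2.254 N

2.254 N


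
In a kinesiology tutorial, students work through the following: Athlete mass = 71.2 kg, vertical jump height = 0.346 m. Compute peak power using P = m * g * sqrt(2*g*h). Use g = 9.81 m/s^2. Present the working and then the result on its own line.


sqrt(2 * 9.81 * 0.346) = sqrt(6.78852) = 2.605479 m/s
P = 71.2 * 9.81 * 2.605479
= 1819.85 W

1819.85 W


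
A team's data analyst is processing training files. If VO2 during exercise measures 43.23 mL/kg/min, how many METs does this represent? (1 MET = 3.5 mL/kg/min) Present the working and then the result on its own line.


METs = VO2 / 3.5 = 43.23 / 3.5 = 12.35

12.35 METs


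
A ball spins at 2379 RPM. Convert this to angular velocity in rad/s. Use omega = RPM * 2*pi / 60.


omega = 2379 * 2 * pi / 60
= 2379 * 6.28318531 / 60
= 14947.698 / 60
= 249.128 rad/s

249.128 rad/s


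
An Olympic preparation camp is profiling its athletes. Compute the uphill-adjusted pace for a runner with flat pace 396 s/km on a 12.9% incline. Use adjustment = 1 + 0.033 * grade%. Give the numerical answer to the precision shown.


Adjustment factor = 1 + 0.033 * 12.9 = 1.4257
Grade-adjusted pace = 396 * 1.4257 = 564.58 s/km

564.58 s/km


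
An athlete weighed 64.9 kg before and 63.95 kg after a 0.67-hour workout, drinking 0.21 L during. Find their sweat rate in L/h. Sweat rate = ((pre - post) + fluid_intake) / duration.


Body mass change = 0.95 kg
Total sweat loss = 0.95 + 0.21 = 1.16 L
Rate = 1.16 / 0.67 = 1.731 L/h

1.731 L/h


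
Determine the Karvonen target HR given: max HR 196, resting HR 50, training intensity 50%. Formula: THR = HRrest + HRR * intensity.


HRR = HRmax - HRrest = 196 - 50 = 146
THR = 50 + 146 * 0.5
= 123.0 bpm

123.0 bpm


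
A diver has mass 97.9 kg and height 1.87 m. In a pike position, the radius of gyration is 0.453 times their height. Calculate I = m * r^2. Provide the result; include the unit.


r = 0.453 * 1.87 = 0.84711 m
I = m * r^2 = 97.9 * 0.717595 = 70.253 kg*m^2

70.253 kg*m^2


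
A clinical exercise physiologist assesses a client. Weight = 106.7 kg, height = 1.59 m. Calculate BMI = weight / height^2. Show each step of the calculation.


height^2 = 1.59^2 = 2.5281
BMI = 106.7 / 2.5281 = 42.21 kg/m^2

42.21 kg/m^2


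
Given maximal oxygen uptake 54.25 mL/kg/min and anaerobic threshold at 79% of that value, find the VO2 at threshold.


Percentage as decimal = 0.79
VO2 at AT = 54.25 * 0.79 = 42.86 mL/kg/min

42.86 mL/kg/min


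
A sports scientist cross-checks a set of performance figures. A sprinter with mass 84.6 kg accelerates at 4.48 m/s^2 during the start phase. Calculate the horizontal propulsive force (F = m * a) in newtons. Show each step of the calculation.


F = m * a
= 84.6 * 4.48
= 379.01 N

379.01 N


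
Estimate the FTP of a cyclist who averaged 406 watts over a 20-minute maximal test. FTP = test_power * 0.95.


FTP = 406 * 0.95 = 385.7 W

385.7 W


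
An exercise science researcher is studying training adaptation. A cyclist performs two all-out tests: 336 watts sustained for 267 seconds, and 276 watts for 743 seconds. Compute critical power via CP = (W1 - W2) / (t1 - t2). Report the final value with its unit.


W1 = P1 * t1 = 336 * 267 = 89712 J
W2 = P2 * t2 = 276 * 743 = 205068 J
CP = (89712 - 205068) / (267 - 743)
= 242.34 W

242.34 W


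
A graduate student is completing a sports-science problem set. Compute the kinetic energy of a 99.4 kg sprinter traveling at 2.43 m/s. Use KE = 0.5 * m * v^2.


Velocity squared = 5.9049
KE = 0.5 * 99.4 * 5.9049 = 293.47 J

293.47 J


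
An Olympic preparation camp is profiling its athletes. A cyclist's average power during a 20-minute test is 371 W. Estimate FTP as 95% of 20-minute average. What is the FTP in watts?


FTP = 20-min power * 0.95
= 371 * 0.95
= 352.45 W

352.45 W


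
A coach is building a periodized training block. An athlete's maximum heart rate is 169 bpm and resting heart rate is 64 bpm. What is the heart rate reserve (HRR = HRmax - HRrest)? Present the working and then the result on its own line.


HRR = HRmax - HRrest
= 169 - 64
= 105 bpm

105 bpm


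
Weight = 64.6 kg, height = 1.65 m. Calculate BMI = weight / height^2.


height^2 = 1.65^2 = 2.7225
BMI = 64.6 / 2.7225 = 23.73 kg/m^2

23.73 kg/m^2


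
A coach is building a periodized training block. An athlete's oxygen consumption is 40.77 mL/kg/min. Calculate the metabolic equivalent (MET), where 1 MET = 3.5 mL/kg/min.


MET = VO2 / 3.5
= 40.77 / 3.5
= 11.65 METs

11.65 METs


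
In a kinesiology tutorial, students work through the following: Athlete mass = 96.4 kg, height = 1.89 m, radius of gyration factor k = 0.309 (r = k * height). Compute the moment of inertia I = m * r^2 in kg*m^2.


r = k * height = 0.309 * 1.89 = 0.58401 m
r^2 = 0.58401^2 = 0.341068
I = 96.4 * 0.341068 = 32.879 kg*m^2

32.879 kg*m^2


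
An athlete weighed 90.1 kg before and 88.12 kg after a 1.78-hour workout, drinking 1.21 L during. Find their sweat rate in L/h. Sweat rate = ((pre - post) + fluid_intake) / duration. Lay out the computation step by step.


Body mass change = 1.98 kg
Total sweat loss = 1.98 + 1.21 = 3.19 L
Rate = 3.19 / 1.78 = 1.792 L/h

1.792 L/h


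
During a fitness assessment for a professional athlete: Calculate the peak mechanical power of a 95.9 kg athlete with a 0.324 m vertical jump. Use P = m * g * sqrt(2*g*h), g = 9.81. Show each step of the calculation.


First, sqrt(2gh) = sqrt(2 * 9.81 * 0.324)
= sqrt(6.35688) = 2.521285 m/s
Power = 95.9 * 9.81 * 2.521285 = 2371.97 W

2371.97 W


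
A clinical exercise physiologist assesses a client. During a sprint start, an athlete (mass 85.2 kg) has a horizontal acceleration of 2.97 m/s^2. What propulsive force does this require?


Propulsive force = mass * acceleration
= 85.2 kg * 2.97 m/s^2
= 253.04 N

253.04 N


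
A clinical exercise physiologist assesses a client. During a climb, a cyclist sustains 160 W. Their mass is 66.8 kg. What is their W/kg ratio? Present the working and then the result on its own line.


Power-to-weight = 160 W / 66.8 kg
= 2.395 W/kg

2.395 W/kg


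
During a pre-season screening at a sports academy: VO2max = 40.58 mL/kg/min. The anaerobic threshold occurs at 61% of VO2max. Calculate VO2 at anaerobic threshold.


AT fraction = 61 / 100 = 0.61
AT VO2 = 40.58 * 0.61
= 24.75 mL/kg/min

24.75 mL/kg/min


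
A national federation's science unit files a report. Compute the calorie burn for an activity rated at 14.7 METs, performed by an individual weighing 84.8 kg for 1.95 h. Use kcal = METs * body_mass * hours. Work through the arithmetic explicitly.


Product of METs and mass = 14.7 * 84.8 = 1246.56
Total kcal = 1246.56 * 1.95 = 2430.79 kcal

2430.79 kcal


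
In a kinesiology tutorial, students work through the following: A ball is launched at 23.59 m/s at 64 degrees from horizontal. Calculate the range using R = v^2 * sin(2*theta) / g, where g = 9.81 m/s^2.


sin(2 * 64) = sin(128) = 0.788011
v^2 = 23.59^2 = 556.4881
R = 556.4881 * 0.788011 / 9.81
= 44.701 m

44.701 m


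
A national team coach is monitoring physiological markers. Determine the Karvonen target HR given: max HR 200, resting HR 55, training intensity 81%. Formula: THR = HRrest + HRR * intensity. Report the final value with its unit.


HRR = HRmax - HRrest = 200 - 55 = 145
THR = 55 + 145 * 0.81
= 172.45 bpm

172.45 bpm


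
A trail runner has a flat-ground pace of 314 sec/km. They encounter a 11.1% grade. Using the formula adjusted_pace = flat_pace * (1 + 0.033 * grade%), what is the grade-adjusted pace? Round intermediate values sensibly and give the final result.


Grade factor = 1 + 0.033 * 11.1 = 1.3663
Adjusted = 314 * 1.3663 = 429.02 sec/km

429.02 s/km


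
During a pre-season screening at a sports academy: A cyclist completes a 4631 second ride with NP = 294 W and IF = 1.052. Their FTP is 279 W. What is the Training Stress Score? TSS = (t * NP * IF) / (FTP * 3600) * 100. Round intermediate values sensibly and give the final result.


t * NP * IF = 4631 * 294 * 1.052 = 1432312.728
FTP * 3600 = 1004400
TSS = (1432312.728 / 1004400) * 100 = 142.6

142.6 TSS


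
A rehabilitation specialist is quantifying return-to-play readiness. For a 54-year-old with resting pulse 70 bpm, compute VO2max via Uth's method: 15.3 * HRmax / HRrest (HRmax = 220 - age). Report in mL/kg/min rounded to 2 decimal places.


Step 1: HRmax = 220 - 54 = 166 bpm
Step 2: Ratio = 166 / 70 = 2.3714
Step 3: VO2max = 15.3 * 2.3714 = 36.28 mL/kg/min

36.28 mL/kg/min


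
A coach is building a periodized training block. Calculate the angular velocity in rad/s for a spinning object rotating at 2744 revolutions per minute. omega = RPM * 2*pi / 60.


omega = RPM * 2*pi / 60
= 2744 * 6.28318531 / 60
= 287.351 rad/s

287.351 rad/s


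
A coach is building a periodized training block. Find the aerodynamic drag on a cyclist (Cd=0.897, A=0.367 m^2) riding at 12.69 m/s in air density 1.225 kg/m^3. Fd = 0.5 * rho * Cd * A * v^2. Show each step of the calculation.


Fd = 0.5 * 1.225 * 0.897 * 0.367 * 12.69^2
= 0.5 * 1.225 * 0.897 * 0.367 * 161.0361
= 32.47 N

32.47 N


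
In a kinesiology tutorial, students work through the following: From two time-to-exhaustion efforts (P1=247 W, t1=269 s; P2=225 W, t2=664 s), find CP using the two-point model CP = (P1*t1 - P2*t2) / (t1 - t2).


Work in trial 1 = 66443 J
Work in trial 2 = 149400 J
Delta work = -82957 J
Delta time = -395 s
CP = -82957 / -395 = 210.02 W

210.02 W


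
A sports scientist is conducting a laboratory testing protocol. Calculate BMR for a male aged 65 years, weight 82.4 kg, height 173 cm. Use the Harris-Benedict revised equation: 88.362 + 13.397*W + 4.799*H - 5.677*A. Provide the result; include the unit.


Substituting values:
W term = 13.397 * 82.4 = 1103.9128
H term = 4.799 * 173 = 830.227
A term = 5.677 * 65 = 369.005
BMR = 1653.5 kcal/day

1653.5 kcal/day


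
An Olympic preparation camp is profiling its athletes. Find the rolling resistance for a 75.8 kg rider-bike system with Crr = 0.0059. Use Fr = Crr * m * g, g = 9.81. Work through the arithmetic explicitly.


m * g = 75.8 * 9.81 = 743.598 N
Fr = 0.0059 * 743.598 = 4.387 N

4.387 N


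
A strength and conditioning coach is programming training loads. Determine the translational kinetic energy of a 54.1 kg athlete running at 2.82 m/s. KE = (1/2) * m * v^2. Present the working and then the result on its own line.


KE = 0.5 * m * v^2
= 0.5 * 54.1 * 2.82^2
= 0.5 * 54.1 * 7.9524
= 215.11 J

215.11 J


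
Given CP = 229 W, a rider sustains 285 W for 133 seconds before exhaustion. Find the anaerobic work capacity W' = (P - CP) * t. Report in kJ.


Excess power = 285 - 229 = 56 W
Work above CP = 56 * 133 = 7448 J
W' = 7.448 kJ

7.448 kJ


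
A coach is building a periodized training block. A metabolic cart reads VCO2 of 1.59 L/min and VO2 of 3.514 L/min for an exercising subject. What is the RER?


RER = VCO2 / VO2 = 1.59 / 3.514 = 0.4525

0.4525


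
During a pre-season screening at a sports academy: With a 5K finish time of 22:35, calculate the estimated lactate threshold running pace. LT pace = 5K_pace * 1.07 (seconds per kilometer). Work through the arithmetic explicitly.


Race duration = 1355 s for 5 km
Average pace = 1355 / 5 = 271.0 s/km
LT pace = 271.0 * 1.07
= 289.97 s/km

289.97 s/km


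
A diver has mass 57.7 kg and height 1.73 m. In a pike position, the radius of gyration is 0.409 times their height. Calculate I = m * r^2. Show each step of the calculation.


r = 0.409 * 1.73 = 0.70757 m
I = m * r^2 = 57.7 * 0.500655 = 28.888 kg*m^2

28.888 kg*m^2


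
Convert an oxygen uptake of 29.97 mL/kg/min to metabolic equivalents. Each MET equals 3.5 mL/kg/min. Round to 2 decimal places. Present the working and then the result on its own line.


One MET = 3.5 mL/kg/min
Number of METs = 29.97 / 3.5
= 8.56 METs

8.56 METs


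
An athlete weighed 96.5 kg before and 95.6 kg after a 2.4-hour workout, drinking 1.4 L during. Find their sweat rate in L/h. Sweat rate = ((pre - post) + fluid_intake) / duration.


Body mass change = 0.9 kg
Total sweat loss = 0.9 + 1.4 = 2.3 L
Rate = 2.3 / 2.4 = 0.958 L/h

0.958 L/h


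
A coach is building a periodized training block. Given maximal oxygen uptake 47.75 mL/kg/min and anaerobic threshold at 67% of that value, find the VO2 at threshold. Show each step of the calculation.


Percentage as decimal = 0.67
VO2 at AT = 47.75 * 0.67 = 31.99 mL/kg/min

31.99 mL/kg/min


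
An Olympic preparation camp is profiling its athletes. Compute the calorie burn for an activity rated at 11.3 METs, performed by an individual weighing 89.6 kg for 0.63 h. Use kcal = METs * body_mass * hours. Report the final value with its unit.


Product of METs and mass = 11.3 * 89.6 = 1012.48
Total kcal = 1012.48 * 0.63 = 637.86 kcal

637.86 kcal


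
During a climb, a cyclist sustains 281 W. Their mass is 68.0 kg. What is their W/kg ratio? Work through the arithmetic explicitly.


Power-to-weight = 281 W / 68.0 kg
= 4.132 W/kg

4.132 W/kg


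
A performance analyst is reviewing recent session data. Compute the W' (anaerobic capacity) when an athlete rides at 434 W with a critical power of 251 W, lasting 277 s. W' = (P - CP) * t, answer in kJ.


Above-CP power = 183 W
Duration = 277 s
W' = 183 * 277 = 50691 J
Convert: 50691 / 1000 = 50.691 kJ

50.691 kJ


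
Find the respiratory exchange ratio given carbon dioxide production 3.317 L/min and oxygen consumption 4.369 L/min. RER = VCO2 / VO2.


VCO2 = 3.317 L/min
VO2 = 4.369 L/min
RER = 3.317 / 4.369 = 0.7592

0.7592


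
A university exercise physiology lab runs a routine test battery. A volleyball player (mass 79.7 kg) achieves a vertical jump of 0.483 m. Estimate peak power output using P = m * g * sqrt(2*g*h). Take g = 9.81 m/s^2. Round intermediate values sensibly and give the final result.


2 * g * h = 2 * 9.81 * 0.483 = 9.47646
sqrt(9.47646) = 3.078386 m/s
P = 79.7 * 9.81 * 3.078386 = 2406.86 W

2406.86 W
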